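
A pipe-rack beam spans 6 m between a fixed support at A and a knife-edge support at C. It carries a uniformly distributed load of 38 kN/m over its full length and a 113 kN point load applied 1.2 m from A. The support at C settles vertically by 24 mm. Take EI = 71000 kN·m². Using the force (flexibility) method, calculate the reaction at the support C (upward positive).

Remove the prop at C; the released (primary) structure is a cantilever built in at A.
Primary-structure tip deflection at C by superposition:
  UDL 38: wL⁴/(8EI) = 6156/EI
  point load 113 at a = 1.2: Pa²(3L − a)/(6EI) = 455.6/EI
  δ_0 = 6612/EI
Flexibility coefficient — unit upward force at C: δ_{CC} = L³/(3EI) = 72/EI.
With EI = 71000 kN·m²: δ_0 = 0.093121 m and δ_{CC} = 0.001014 m/kN.
Compatibility — the beam at C must follow the support down by 0.024 m: δ_0 − R_C·δ_{CC} = 0.024, so R_C = (0.093121 − 0.024)/0.001014 = 68.16 kN.

R_C = 68.16 kN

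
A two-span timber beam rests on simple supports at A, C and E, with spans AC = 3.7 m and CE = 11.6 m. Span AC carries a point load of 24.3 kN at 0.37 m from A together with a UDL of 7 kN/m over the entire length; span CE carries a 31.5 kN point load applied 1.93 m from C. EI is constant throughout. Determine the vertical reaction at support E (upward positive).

R_E = 1.862 kN

Insert a hinge at C; M_C is the redundant, and each span becomes simply supported.
Rotations at C on the released spans (each span's end-slope, ×1/EI):
  span AC: point load 24.3 at a = 0.37: Pab(L + a)/(6LEI) = 5.489/EI
  span AC: UDL 7: wL³/(24EI) = 14.77/EI
  span CE: point load 31.5 at a = 1.93: Pab(L + b)/(6LEI) = 179.7/EI
  relative rotation θ_0 = (20.26 + 179.7)/EI = 199.9/EI
A unit hogging moment at C produces rotation L₁/(3EI) + L₂/(3EI) = 5.1/EI.
Slope continuity at C: θ_0 = M_C·5.1/EI, so M_C = 199.9/5.1 = 39.2 kN·m (hogging).
Span CE, ΣM about E: R_C^{CE}·11.6 = 304.6 + 39.2, so R_C^{CE} = 29.64 kN and R_E = 31.5 − 29.64 = 1.862 kN.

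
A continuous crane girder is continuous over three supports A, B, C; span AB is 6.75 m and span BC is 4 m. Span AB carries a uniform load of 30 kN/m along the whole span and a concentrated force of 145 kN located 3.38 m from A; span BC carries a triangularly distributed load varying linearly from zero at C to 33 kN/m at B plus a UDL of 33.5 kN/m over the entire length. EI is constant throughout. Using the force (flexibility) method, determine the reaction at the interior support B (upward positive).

R_B = 388.6 kN

Release continuity at B by inserting a hinge; the redundant is the internal moment M_B. The primary structure is two simply-supported spans AB and BC.
End slopes at the hinge B, treating each span as simply supported:
  span AB: UDL 30: wL³/(24EI) = 384.4/EI
  span AB: point load 145 at a = 3.38: Pab(L + a)/(6LEI) = 413.1/EI
  span BC: triangular load, peak 33: w₀L³/(45EI) = 46.93/EI
  span BC: UDL 33.5: wL³/(24EI) = 89.33/EI
  relative rotation θ_0 = (797.5 + 136.3)/EI = 933.8/EI
A unit hogging moment at B produces rotation L₁/(3EI) + L₂/(3EI) = 3.583/EI.
Compatibility: M_B·(L₁+L₂)/(3EI) = θ_0, giving M_B = 260.6 kN·m (hogging).
Span AB, ΣM about A with M_B applied at B: R_B^{AB}·6.75 = 1174 + 260.6, so R_B^{AB} = 212.5 kN and R_A = 347.5 − 212.5 = 135 kN.
Span BC, ΣM about C: R_B^{BC}·4 = 444 + 260.6, so R_B^{BC} = 176.1 kN and R_C = 200 − 176.1 = 23.85 kN.
R_B = 212.5 + 176.1 = 388.6 kN.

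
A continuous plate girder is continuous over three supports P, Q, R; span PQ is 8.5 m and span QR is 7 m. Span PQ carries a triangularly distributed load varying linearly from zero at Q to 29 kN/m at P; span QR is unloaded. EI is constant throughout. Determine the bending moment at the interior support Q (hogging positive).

M_Q = 67.03 kN·m

Take M_Q as the redundant. Released structure: two simple spans PQ and QR with a hinge at Q.
End slopes at the hinge Q, treating each span as simply supported:
  span PQ: triangular load, peak 29: 7w₀L³/(360EI) = 346.3/EI
  relative rotation θ_0 = (346.3 + 0)/EI = 346.3/EI
A unit hogging moment at Q produces rotation L₁/(3EI) + L₂/(3EI) = 5.167/EI.
Slope continuity at Q: θ_0 = M_Q·5.167/EI, so M_Q = 346.3/5.167 = 67.03 kN·m (hogging).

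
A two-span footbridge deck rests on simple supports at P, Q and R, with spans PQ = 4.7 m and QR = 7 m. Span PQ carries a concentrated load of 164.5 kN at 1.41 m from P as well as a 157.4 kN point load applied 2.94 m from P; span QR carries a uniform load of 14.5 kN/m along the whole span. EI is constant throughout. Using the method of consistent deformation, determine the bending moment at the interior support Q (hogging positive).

Insert a hinge at Q; M_Q is the redundant, and each span becomes simply supported.
Rotations at Q on the released spans (each span's end-slope, ×1/EI):
  span PQ: point load 164.5 at a = 1.41: Pab(L + a)/(6LEI) = 165.3/EI
  span PQ: point load 157.4 at a = 2.94: Pab(L + a)/(6LEI) = 220.7/EI
  span QR: UDL 14.5: wL³/(24EI) = 207.2/EI
  relative rotation θ_0 = (386 + 207.2)/EI = 593.2/EI
A unit hogging moment at Q produces rotation L₁/(3EI) + L₂/(3EI) = 3.9/EI.
Compatibility: M_Q·(L₁+L₂)/(3EI) = θ_0, giving M_Q = 152.1 kN·m (hogging).

M_Q = 152.1 kN·m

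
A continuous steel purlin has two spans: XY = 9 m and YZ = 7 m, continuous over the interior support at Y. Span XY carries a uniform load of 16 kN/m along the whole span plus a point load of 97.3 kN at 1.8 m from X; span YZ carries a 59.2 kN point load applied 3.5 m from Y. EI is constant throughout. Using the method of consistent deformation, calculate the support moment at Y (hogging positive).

M_Y = 172.4 kN·m

Insert a hinge at Y; M_Y is the redundant, and each span becomes simply supported.
End slopes at the hinge Y, treating each span as simply supported:
  span XY: UDL 16: wL³/(24EI) = 486/EI
  span XY: point load 97.3 at a = 1.8: Pab(L + a)/(6LEI) = 252.2/EI
  span YZ: point load 59.2 at a = 3.5: Pab(L + b)/(6LEI) = 181.3/EI
  relative rotation θ_0 = (738.2 + 181.3)/EI = 919.5/EI
A unit hogging moment at Y produces rotation L₁/(3EI) + L₂/(3EI) = 5.333/EI.
Compatibility: M_Y·(L₁+L₂)/(3EI) = θ_0, giving M_Y = 172.4 kN·m (hogging).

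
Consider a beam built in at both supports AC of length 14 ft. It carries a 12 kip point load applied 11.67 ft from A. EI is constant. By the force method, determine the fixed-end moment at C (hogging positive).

Take the two fixed-end moments M_A, M_C as redundants; the released structure is the simple span AC.
Simple-span end rotations at A and C under the given loads:
  at A: point load 12 at a = 11.67: Pab(L + b)/(6LEI) = 63.43/EI
  at C: point load 12 at a = 11.67: Pab(L + a)/(6LEI) = 99.71/EI
  θ_A0 = 63.43/EI,  θ_C0 = 99.71/EI
Flexibility coefficients: a unit moment at one end gives L/(3EI) there and L/(6EI) at the far end, so f₁₁ = f₂₂ = 4.667/EI and f₁₂ = f₂₁ = 2.333/EI.
Compatibility — zero rotation at each built-in end:
  4.667 M_A + 2.333 M_C = 63.43
  2.333 M_A + 4.667 M_C = 99.71
Solving the pair gives M_A = 3.879 kip·ft and M_C = 19.43 kip·ft (hogging).

M_C = 19.43 kip·ft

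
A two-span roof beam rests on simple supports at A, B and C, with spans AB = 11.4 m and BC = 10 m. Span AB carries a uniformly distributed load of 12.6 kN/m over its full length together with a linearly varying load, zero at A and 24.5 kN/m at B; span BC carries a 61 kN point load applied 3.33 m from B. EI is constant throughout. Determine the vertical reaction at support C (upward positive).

Release continuity at B by inserting a hinge; the redundant is the internal moment M_B. The primary structure is two simply-supported spans AB and BC.
Discontinuity in slope at B on the released structure — sum the simple-span end rotations:
  span AB: UDL 12.6: wL³/(24EI) = 777.8/EI
  span AB: triangular load, peak 24.5: w₀L³/(45EI) = 806.6/EI
  span BC: point load 61 at a = 3.33: Pab(L + b)/(6LEI) = 376.4/EI
  relative rotation θ_0 = (1584 + 376.4)/EI = 1961/EI
A unit hogging moment at B produces rotation L₁/(3EI) + L₂/(3EI) = 7.133/EI.
Compatibility: M_B·(L₁+L₂)/(3EI) = θ_0, giving M_B = 274.9 kN·m (hogging).
Span BC, ΣM about C: R_B^{BC}·10 = 406.9 + 274.9, so R_B^{BC} = 68.18 kN and R_C = 61 − 68.18 = -7.176 kN.

R_C = -7.176 kN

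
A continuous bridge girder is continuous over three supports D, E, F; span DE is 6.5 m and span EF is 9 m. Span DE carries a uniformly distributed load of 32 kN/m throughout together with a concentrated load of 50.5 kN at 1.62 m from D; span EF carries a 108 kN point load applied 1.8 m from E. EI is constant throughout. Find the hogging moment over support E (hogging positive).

Take M_E as the redundant. Released structure: two simple spans DE and EF with a hinge at E.
End slopes at the hinge E, treating each span as simply supported:
  span DE: UDL 32: wL³/(24EI) = 366.2/EI
  span DE: point load 50.5 at a = 1.62: Pab(L + a)/(6LEI) = 83.12/EI
  span EF: point load 108 at a = 1.8: Pab(L + b)/(6LEI) = 419.9/EI
  relative rotation θ_0 = (449.3 + 419.9)/EI = 869.2/EI
A unit hogging moment at E produces rotation L₁/(3EI) + L₂/(3EI) = 5.167/EI.
Slope continuity at E: θ_0 = M_E·5.167/EI, so M_E = 869.2/5.167 = 168.2 kN·m (hogging).

M_E = 168.2 kN·m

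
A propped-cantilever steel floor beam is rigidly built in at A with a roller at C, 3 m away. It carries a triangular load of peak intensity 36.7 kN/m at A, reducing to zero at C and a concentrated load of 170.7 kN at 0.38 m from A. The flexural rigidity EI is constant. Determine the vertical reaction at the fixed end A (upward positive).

Take the reaction at C as the redundant and release it; the primary structure is a cantilever fixed at A.
Downward deflection at the released point C due to the loads:
  triangular load, peak 36.7 at the fixed end: w₀L⁴/(30EI) = 99.09/EI
  point load 170.7 at a = 0.38: Pa²(3L − a)/(6EI) = 35.41/EI
  δ_0 = 134.5/EI
Flexibility coefficient — unit upward force at C: δ_{CC} = L³/(3EI) = 9/EI.
Compatibility at C: δ_0 − R_C·δ_{CC} = 0, so R_C = 134.5/9 = 14.94 kN.
Vertical equilibrium: R_A = ΣP − R_C = 225.8 − 14.94 = 210.8 kN.

R_A = 210.8 kN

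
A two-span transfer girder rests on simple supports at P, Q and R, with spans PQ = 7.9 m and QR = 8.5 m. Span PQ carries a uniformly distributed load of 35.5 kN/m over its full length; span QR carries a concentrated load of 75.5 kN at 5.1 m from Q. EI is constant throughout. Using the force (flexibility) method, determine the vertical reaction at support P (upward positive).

Insert a hinge at Q; M_Q is the redundant, and each span becomes simply supported.
End slopes at the hinge Q, treating each span as simply supported:
  span PQ: UDL 35.5: wL³/(24EI) = 729.3/EI
  span QR: point load 75.5 at a = 5.1: Pab(L + b)/(6LEI) = 305.5/EI
  relative rotation θ_0 = (729.3 + 305.5)/EI = 1035/EI
A unit hogging moment at Q produces rotation L₁/(3EI) + L₂/(3EI) = 5.467/EI.
Compatibility: M_Q·(L₁+L₂)/(3EI) = θ_0, giving M_Q = 189.3 kN·m (hogging).
Span PQ, ΣM about P with M_Q applied at Q: R_Q^{PQ}·7.9 = 1108 + 189.3, so R_Q^{PQ} = 164.2 kN and R_P = 280.4 − 164.2 = 116.3 kN.

R_P = 116.3 kN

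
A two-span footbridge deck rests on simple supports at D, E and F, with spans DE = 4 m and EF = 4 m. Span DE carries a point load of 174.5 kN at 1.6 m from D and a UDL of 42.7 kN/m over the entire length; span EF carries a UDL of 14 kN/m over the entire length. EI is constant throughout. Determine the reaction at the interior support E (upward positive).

R_E = 240.9 kN

Take M_E as the redundant. Released structure: two simple spans DE and EF with a hinge at E.
Discontinuity in slope at E on the released structure — sum the simple-span end rotations:
  span DE: point load 174.5 at a = 1.6: Pab(L + a)/(6LEI) = 156.4/EI
  span DE: UDL 42.7: wL³/(24EI) = 113.9/EI
  span EF: UDL 14: wL³/(24EI) = 37.33/EI
  relative rotation θ_0 = (270.2 + 37.33)/EI = 307.6/EI
A unit hogging moment at E produces rotation L₁/(3EI) + L₂/(3EI) = 2.667/EI.
Compatibility: M_E·(L₁+L₂)/(3EI) = θ_0, giving M_E = 115.3 kN·m (hogging).
Span DE, ΣM about D with M_E applied at E: R_E^{DE}·4 = 620.8 + 115.3, so R_E^{DE} = 184 kN and R_D = 345.3 − 184 = 161.3 kN.
Span EF, ΣM about F: R_E^{EF}·4 = 112 + 115.3, so R_E^{EF} = 56.83 kN and R_F = 56 − 56.83 = -0.833 kN.
R_E = 184 + 56.83 = 240.9 kN.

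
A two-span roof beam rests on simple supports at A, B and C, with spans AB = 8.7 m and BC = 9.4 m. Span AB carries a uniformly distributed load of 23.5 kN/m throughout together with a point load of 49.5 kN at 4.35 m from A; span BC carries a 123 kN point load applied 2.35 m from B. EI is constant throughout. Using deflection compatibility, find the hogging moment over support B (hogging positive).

M_B = 244.2 kN·m

Release continuity at B by inserting a hinge; the redundant is the internal moment M_B. The primary structure is two simply-supported spans AB and BC.
End slopes at the hinge B, treating each span as simply supported:
  span AB: UDL 23.5: wL³/(24EI) = 644.8/EI
  span AB: point load 49.5 at a = 4.35: Pab(L + a)/(6LEI) = 234.2/EI
  span BC: point load 123 at a = 2.35: Pab(L + b)/(6LEI) = 594.4/EI
  relative rotation θ_0 = (879 + 594.4)/EI = 1473/EI
A unit hogging moment at B produces rotation L₁/(3EI) + L₂/(3EI) = 6.033/EI.
Slope continuity at B: θ_0 = M_B·6.033/EI, so M_B = 1473/6.033 = 244.2 kN·m (hogging).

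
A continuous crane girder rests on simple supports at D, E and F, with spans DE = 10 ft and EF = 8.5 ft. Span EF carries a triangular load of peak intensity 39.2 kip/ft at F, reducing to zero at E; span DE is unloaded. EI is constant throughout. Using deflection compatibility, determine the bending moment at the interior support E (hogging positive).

Release continuity at E by inserting a hinge; the redundant is the internal moment M_E. The primary structure is two simply-supported spans DE and EF.
Discontinuity in slope at E on the released structure — sum the simple-span end rotations:
  span EF: triangular load, peak 39.2: 7w₀L³/(360EI) = 468.1/EI
  relative rotation θ_0 = (0 + 468.1)/EI = 468.1/EI
A unit hogging moment at E produces rotation L₁/(3EI) + L₂/(3EI) = 6.167/EI.
Slope continuity at E: θ_0 = M_E·6.167/EI, so M_E = 468.1/6.167 = 75.91 kip·ft (hogging).

M_E = 75.91 kip·ft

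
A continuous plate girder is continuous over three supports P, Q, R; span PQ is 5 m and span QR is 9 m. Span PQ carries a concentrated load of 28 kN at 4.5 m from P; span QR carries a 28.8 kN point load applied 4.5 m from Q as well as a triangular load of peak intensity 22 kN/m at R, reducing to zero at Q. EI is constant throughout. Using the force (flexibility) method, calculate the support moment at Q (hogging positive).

Take M_Q as the redundant. Released structure: two simple spans PQ and QR with a hinge at Q.
Rotations at Q on the released spans (each span's end-slope, ×1/EI):
  span PQ: point load 28 at a = 4.5: Pab(L + a)/(6LEI) = 19.95/EI
  span QR: point load 28.8 at a = 4.5: Pab(L + b)/(6LEI) = 145.8/EI
  span QR: triangular load, peak 22: 7w₀L³/(360EI) = 311.9/EI
  relative rotation θ_0 = (19.95 + 457.6)/EI = 477.6/EI
A unit hogging moment at Q produces rotation L₁/(3EI) + L₂/(3EI) = 4.667/EI.
Slope continuity at Q: θ_0 = M_Q·4.667/EI, so M_Q = 477.6/4.667 = 102.3 kN·m (hogging).

M_Q = 102.3 kN·m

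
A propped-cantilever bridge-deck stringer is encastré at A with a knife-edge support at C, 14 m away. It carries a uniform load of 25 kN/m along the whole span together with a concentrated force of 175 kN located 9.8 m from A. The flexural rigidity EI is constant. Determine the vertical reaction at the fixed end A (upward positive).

R_A = 295.1 kN

Remove the prop at C; the released (primary) structure is a cantilever built in at A.
Deflection at C on the released cantilever, summing each load's contribution:
  UDL 25: wL⁴/(8EI) = 120050/EI
  point load 175 at a = 9.8: Pa²(3L − a)/(6EI) = 90198/EI
  δ_0 = 210248/EI
Tip deflection under a unit load at C: L³/(3EI) = 914.7/EI.
The prop prevents deflection at C: R_C = δ_0/δ_{CC} = 210248/914.7 = 229.9 kN.
Vertical equilibrium: R_A = ΣP − R_C = 525 − 229.9 = 295.1 kN.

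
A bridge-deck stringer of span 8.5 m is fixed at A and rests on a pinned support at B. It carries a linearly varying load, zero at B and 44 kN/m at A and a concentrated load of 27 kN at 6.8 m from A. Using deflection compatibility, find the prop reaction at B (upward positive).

R_B = 56.41 kN

Choose R_B as the redundant. The primary structure is the cantilever fixed at A.
Primary-structure tip deflection at B by superposition:
  triangular load, peak 44 at the fixed end: w₀L⁴/(30EI) = 7656/EI
  point load 27 at a = 6.8: Pa²(3L − a)/(6EI) = 3891/EI
  δ_0 = 11547/EI
Flexibility coefficient — unit upward force at B: δ_{BB} = L³/(3EI) = 204.7/EI.
The prop prevents deflection at B: R_B = δ_0/δ_{BB} = 11547/204.7 = 56.41 kN.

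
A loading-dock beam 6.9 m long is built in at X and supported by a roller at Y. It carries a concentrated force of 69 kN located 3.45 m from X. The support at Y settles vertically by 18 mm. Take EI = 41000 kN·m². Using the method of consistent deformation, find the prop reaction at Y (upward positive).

R_Y = 14.82 kN

Take the reaction at Y as the redundant and release it; the primary structure is a cantilever fixed at X.
Deflection at Y on the released cantilever, summing each load's contribution:
  point load 69 at a = 3.45: Pa²(3L − a)/(6EI) = 2361/EI
Flexibility coefficient — unit upward force at Y: δ_{YY} = L³/(3EI) = 109.5/EI.
With EI = 41000 kN·m²: δ_0 = 0.057589 m and δ_{YY} = 0.002671 m/kN.
Compatibility — the beam at Y must follow the support down by 0.018 m: δ_0 − R_Y·δ_{YY} = 0.018, so R_Y = (0.057589 − 0.018)/0.002671 = 14.82 kN.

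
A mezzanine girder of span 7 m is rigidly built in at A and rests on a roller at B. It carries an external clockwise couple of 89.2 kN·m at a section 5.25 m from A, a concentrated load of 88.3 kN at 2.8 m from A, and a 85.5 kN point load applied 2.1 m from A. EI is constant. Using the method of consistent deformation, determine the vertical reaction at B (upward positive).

R_B = 46.67 kN

Release the roller at B. Primary structure: cantilever fixed at A.
Deflection at B on the released cantilever, summing each load's contribution:
  clockwise couple 89.2 at a = 5.25: M₀a(2L − a)/(2EI) = 2049/EI
  point load 88.3 at a = 2.8: Pa²(3L − a)/(6EI) = 2100/EI
  point load 85.5 at a = 2.1: Pa²(3L − a)/(6EI) = 1188/EI
  δ_0 = 5336/EI
Flexibility coefficient — unit upward force at B: δ_{BB} = L³/(3EI) = 114.3/EI.
Compatibility at B: δ_0 − R_B·δ_{BB} = 0, so R_B = 5336/114.3 = 46.67 kN.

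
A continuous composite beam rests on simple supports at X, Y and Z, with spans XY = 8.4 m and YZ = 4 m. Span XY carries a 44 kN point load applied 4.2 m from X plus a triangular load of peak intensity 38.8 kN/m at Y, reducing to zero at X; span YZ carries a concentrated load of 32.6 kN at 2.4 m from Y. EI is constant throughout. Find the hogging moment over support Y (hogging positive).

Take M_Y as the redundant. Released structure: two simple spans XY and YZ with a hinge at Y.
Rotations at Y on the released spans (each span's end-slope, ×1/EI):
  span XY: point load 44 at a = 4.2: Pab(L + a)/(6LEI) = 194/EI
  span XY: triangular load, peak 38.8: w₀L³/(45EI) = 511/EI
  span YZ: point load 32.6 at a = 2.4: Pab(L + b)/(6LEI) = 29.21/EI
  relative rotation θ_0 = (705.1 + 29.21)/EI = 734.3/EI
A unit hogging moment at Y produces rotation L₁/(3EI) + L₂/(3EI) = 4.133/EI.
Compatibility: M_Y·(L₁+L₂)/(3EI) = θ_0, giving M_Y = 177.7 kN·m (hogging).

M_Y = 177.7 kN·m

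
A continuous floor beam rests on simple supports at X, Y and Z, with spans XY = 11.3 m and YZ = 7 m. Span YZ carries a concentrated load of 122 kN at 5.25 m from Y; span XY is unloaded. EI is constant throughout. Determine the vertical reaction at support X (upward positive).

R_X = -3.388 kN

Take M_Y as the redundant. Released structure: two simple spans XY and YZ with a hinge at Y.
Discontinuity in slope at Y on the released structure — sum the simple-span end rotations:
  span YZ: point load 122 at a = 5.25: Pab(L + b)/(6LEI) = 233.5/EI
  relative rotation θ_0 = (0 + 233.5)/EI = 233.5/EI
A unit hogging moment at Y produces rotation L₁/(3EI) + L₂/(3EI) = 6.1/EI.
Slope continuity at Y: θ_0 = M_Y·6.1/EI, so M_Y = 233.5/6.1 = 38.28 kN·m (hogging).
Span XY, ΣM about X with M_Y applied at Y: R_Y^{XY}·11.3 = 0 + 38.28, so R_Y^{XY} = 3.388 kN and R_X = 0 − 3.388 = -3.388 kN.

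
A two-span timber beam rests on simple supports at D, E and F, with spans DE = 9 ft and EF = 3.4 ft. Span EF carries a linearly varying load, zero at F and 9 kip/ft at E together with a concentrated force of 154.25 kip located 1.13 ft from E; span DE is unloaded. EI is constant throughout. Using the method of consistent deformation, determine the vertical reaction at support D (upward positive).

Take M_E as the redundant. Released structure: two simple spans DE and EF with a hinge at E.
End slopes at the hinge E, treating each span as simply supported:
  span EF: triangular load, peak 9: w₀L³/(45EI) = 7.861/EI
  span EF: point load 154.25 at a = 1.13: Pab(L + b)/(6LEI) = 110/EI
  relative rotation θ_0 = (0 + 117.8)/EI = 117.8/EI
A unit hogging moment at E produces rotation L₁/(3EI) + L₂/(3EI) = 4.133/EI.
Slope continuity at E: θ_0 = M_E·4.133/EI, so M_E = 117.8/4.133 = 28.51 kip·ft (hogging).
Span DE, ΣM about D with M_E applied at E: R_E^{DE}·9 = 0 + 28.51, so R_E^{DE} = 3.168 kip and R_D = 0 − 3.168 = -3.168 kip.

R_D = -3.168 kip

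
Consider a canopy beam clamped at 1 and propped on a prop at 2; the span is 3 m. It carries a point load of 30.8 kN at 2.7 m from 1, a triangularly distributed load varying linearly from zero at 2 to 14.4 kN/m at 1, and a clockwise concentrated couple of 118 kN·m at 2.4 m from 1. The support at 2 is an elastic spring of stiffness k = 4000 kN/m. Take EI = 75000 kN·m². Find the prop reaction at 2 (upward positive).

R_2 = 28.27 kN

Choose R_2 as the redundant. The primary structure is the cantilever fixed at 1.
Free-end deflection of the primary structure under the applied loading (downward +):
  point load 30.8 at a = 2.7: Pa²(3L − a)/(6EI) = 235.8/EI
  triangular load, peak 14.4 at the fixed end: w₀L⁴/(30EI) = 38.88/EI
  clockwise couple 118 at a = 2.4: M₀a(2L − a)/(2EI) = 509.8/EI
  δ_0 = 784.4/EI
Tip deflection under a unit load at 2: L³/(3EI) = 9/EI.
With EI = 75000 kN·m²: δ_0 = 0.010459 m and δ_{22} = 0.00012 m/kN.
Compatibility — the spring shortens by R_2/k under the reaction it provides: δ_0 − R_2·δ_{22} = R_2/k. With 1/k = 0.00025 m/kN, R_2 = δ_0 / (δ_{22} + 1/k) = 0.010459 / (0.00012 + 0.00025) = 28.27 kN.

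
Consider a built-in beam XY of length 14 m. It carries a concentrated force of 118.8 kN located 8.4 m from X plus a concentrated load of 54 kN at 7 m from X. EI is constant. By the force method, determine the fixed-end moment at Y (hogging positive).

M_Y = 334 kN·m

Take the two fixed-end moments M_X, M_Y as redundants; the released structure is the simple span XY.
End rotations of the released simple span under the applied load (×1/EI):
  at X: point load 118.8 at a = 8.4: Pab(L + b)/(6LEI) = 1304/EI
  at Y: point load 118.8 at a = 8.4: Pab(L + a)/(6LEI) = 1490/EI
  at X: point load 54 at a = 7: Pab(L + b)/(6LEI) = 661.5/EI
  at Y: point load 54 at a = 7: Pab(L + a)/(6LEI) = 661.5/EI
  θ_X0 = 1965/EI,  θ_Y0 = 2152/EI
Flexibility coefficients: a unit moment at one end gives L/(3EI) there and L/(6EI) at the far end, so f₁₁ = f₂₂ = 4.667/EI and f₁₂ = f₂₁ = 2.333/EI.
Compatibility — zero rotation at each built-in end:
  4.667 M_X + 2.333 M_Y = 1965
  2.333 M_X + 4.667 M_Y = 2152
Solving the pair gives M_X = 254.2 kN·m and M_Y = 334 kN·m (hogging).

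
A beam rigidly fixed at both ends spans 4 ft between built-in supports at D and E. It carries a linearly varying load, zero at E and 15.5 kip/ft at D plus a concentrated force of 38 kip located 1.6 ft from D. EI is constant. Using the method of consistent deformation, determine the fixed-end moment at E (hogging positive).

M_E = 22.86 kip·ft

Take the two fixed-end moments M_D, M_E as redundants; the released structure is the simple span DE.
End rotations of the released simple span under the applied load (×1/EI):
  at D: triangular load, peak 15.5: w₀L³/(45EI) = 22.04/EI
  at E: triangular load, peak 15.5: 7w₀L³/(360EI) = 19.29/EI
  at D: point load 38 at a = 1.6: Pab(L + b)/(6LEI) = 38.91/EI
  at E: point load 38 at a = 1.6: Pab(L + a)/(6LEI) = 34.05/EI
  θ_D0 = 60.96/EI,  θ_E0 = 53.34/EI
Flexibility coefficients: a unit moment at one end gives L/(3EI) there and L/(6EI) at the far end, so f₁₁ = f₂₂ = 1.333/EI and f₁₂ = f₂₁ = 0.6667/EI.
Compatibility — zero rotation at each built-in end:
  1.333 M_D + 0.6667 M_E = 60.96
  0.6667 M_D + 1.333 M_E = 53.34
Solving the pair gives M_D = 34.29 kip·ft and M_E = 22.86 kip·ft (hogging).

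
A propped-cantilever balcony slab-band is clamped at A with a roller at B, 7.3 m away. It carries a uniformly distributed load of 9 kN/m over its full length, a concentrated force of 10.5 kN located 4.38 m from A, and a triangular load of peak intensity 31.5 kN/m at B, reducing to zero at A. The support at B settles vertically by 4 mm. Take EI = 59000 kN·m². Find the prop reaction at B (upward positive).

Remove the prop at B; the released (primary) structure is a cantilever built in at A.
Deflection at B on the released cantilever, summing each load's contribution:
  UDL 9: wL⁴/(8EI) = 3195/EI
  point load 10.5 at a = 4.38: Pa²(3L − a)/(6EI) = 588.2/EI
  triangular load, peak 31.5 at the free end: 11w₀L⁴/(120EI) = 8200/EI
  δ_0 = 11983/EI
Tip deflection under a unit load at B: L³/(3EI) = 129.7/EI.
With EI = 59000 kN·m²: δ_0 = 0.2031 m and δ_{BB} = 0.002198 m/kN.
Compatibility — the beam at B must follow the support down by 0.004 m: δ_0 − R_B·δ_{BB} = 0.004, so R_B = (0.2031 − 0.004)/0.002198 = 90.59 kN.

R_B = 90.59 kN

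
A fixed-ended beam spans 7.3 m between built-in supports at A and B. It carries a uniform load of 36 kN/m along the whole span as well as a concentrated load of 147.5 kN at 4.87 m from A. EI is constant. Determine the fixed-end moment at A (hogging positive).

M_A = 239.5 kN·m

Release both end moments; the primary structure is a simply-supported span AB with redundants M_A and M_B.
End rotations of the released simple span under the applied load (×1/EI):
  at A: UDL 36: wL³/(24EI) = 583.5/EI
  at B: UDL 36: wL³/(24EI) = 583.5/EI
  at A: point load 147.5 at a = 4.87: Pab(L + b)/(6LEI) = 387.8/EI
  at B: point load 147.5 at a = 4.87: Pab(L + a)/(6LEI) = 485/EI
  θ_A0 = 971.3/EI,  θ_B0 = 1069/EI
Flexibility coefficients: a unit moment at one end gives L/(3EI) there and L/(6EI) at the far end, so f₁₁ = f₂₂ = 2.433/EI and f₁₂ = f₂₁ = 1.217/EI.
Compatibility — zero rotation at each built-in end:
  2.433 M_A + 1.217 M_B = 971.3
  1.217 M_A + 2.433 M_B = 1069
Solving the pair gives M_A = 239.5 kN·m and M_B = 319.4 kN·m (hogging).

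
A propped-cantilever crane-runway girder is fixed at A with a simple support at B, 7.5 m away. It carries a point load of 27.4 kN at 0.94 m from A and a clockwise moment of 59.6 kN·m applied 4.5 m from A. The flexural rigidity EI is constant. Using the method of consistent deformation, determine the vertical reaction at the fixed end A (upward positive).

Remove the prop at B; the released (primary) structure is a cantilever built in at A.
Downward deflection at the released point B due to the loads:
  point load 27.4 at a = 0.94: Pa²(3L − a)/(6EI) = 87/EI
  clockwise couple 59.6 at a = 4.5: M₀a(2L − a)/(2EI) = 1408/EI
  δ_0 = 1495/EI
Flexibility coefficient — unit upward force at B: δ_{BB} = L³/(3EI) = 140.6/EI.
Compatibility at B: δ_0 − R_B·δ_{BB} = 0, so R_B = 1495/140.6 = 10.63 kN.
Vertical equilibrium: R_A = ΣP − R_B = 27.4 − 10.63 = 16.77 kN.

R_A = 16.77 kN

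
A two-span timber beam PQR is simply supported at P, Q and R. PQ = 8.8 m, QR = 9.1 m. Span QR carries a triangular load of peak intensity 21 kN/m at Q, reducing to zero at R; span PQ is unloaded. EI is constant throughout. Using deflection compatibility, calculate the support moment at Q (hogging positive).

Insert a hinge at Q; M_Q is the redundant, and each span becomes simply supported.
Rotations at Q on the released spans (each span's end-slope, ×1/EI):
  span QR: triangular load, peak 21: w₀L³/(45EI) = 351.7/EI
  relative rotation θ_0 = (0 + 351.7)/EI = 351.7/EI
A unit hogging moment at Q produces rotation L₁/(3EI) + L₂/(3EI) = 5.967/EI.
Compatibility: M_Q·(L₁+L₂)/(3EI) = θ_0, giving M_Q = 58.94 kN·m (hogging).

M_Q = 58.94 kN·m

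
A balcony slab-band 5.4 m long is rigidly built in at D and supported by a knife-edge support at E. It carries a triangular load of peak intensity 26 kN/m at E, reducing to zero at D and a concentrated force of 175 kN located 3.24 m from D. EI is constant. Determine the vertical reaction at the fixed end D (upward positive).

Take the reaction at E as the redundant and release it; the primary structure is a cantilever fixed at D.
Deflection at E on the released cantilever, summing each load's contribution:
  triangular load, peak 26 at the free end: 11w₀L⁴/(120EI) = 2027/EI
  point load 175 at a = 3.24: Pa²(3L − a)/(6EI) = 3968/EI
  δ_0 = 5995/EI
Tip deflection under a unit load at E: L³/(3EI) = 52.49/EI.
Compatibility at E: δ_0 − R_E·δ_{EE} = 0, so R_E = 5995/52.49 = 114.2 kN.
Vertical equilibrium: R_D = ΣP − R_E = 245.2 − 114.2 = 131 kN.

R_D = 131 kN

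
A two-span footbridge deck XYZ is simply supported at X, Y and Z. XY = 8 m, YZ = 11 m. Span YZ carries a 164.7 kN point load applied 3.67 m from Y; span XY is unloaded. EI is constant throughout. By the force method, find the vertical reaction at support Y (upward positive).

Release continuity at Y by inserting a hinge; the redundant is the internal moment M_Y. The primary structure is two simply-supported spans XY and YZ.
Discontinuity in slope at Y on the released structure — sum the simple-span end rotations:
  span YZ: point load 164.7 at a = 3.67: Pab(L + b)/(6LEI) = 1231/EI
  relative rotation θ_0 = (0 + 1231)/EI = 1231/EI
A unit hogging moment at Y produces rotation L₁/(3EI) + L₂/(3EI) = 6.333/EI.
Compatibility: M_Y·(L₁+L₂)/(3EI) = θ_0, giving M_Y = 194.3 kN·m (hogging).
Span XY, ΣM about X with M_Y applied at Y: R_Y^{XY}·8 = 0 + 194.3, so R_Y^{XY} = 24.29 kN and R_X = 0 − 24.29 = -24.29 kN.
Span YZ, ΣM about Z: R_Y^{YZ}·11 = 1207 + 194.3, so R_Y^{YZ} = 127.4 kN and R_Z = 164.7 − 127.4 = 37.29 kN.
R_Y = 24.29 + 127.4 = 151.7 kN.

R_Y = 151.7 kN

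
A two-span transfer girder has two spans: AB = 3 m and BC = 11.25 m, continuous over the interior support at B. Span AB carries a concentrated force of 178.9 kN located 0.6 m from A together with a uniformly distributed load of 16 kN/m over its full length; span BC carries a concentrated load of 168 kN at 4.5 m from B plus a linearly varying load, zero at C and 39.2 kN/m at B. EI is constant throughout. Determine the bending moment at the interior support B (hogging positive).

Take M_B as the redundant. Released structure: two simple spans AB and BC with a hinge at B.
Rotations at B on the released spans (each span's end-slope, ×1/EI):
  span AB: point load 178.9 at a = 0.6: Pab(L + a)/(6LEI) = 51.52/EI
  span AB: UDL 16: wL³/(24EI) = 18/EI
  span BC: point load 168 at a = 4.5: Pab(L + b)/(6LEI) = 1361/EI
  span BC: triangular load, peak 39.2: w₀L³/(45EI) = 1240/EI
  relative rotation θ_0 = (69.52 + 2601)/EI = 2671/EI
A unit hogging moment at B produces rotation L₁/(3EI) + L₂/(3EI) = 4.75/EI.
Compatibility: M_B·(L₁+L₂)/(3EI) = θ_0, giving M_B = 562.2 kN·m (hogging).

M_B = 562.2 kN·m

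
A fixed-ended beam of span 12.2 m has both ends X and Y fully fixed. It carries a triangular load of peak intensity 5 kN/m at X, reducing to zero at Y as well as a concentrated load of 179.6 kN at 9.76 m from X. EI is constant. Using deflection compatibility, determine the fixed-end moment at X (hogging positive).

Take the two fixed-end moments M_X, M_Y as redundants; the released structure is the simple span XY.
On the primary (simply-supported) span, the end slopes from the loading are:
  at X: triangular load, peak 5: w₀L³/(45EI) = 201.8/EI
  at Y: triangular load, peak 5: 7w₀L³/(360EI) = 176.5/EI
  at X: point load 179.6 at a = 9.76: Pab(L + b)/(6LEI) = 855.4/EI
  at Y: point load 179.6 at a = 9.76: Pab(L + a)/(6LEI) = 1283/EI
  θ_X0 = 1057/EI,  θ_Y0 = 1460/EI
Flexibility coefficients: a unit moment at one end gives L/(3EI) there and L/(6EI) at the far end, so f₁₁ = f₂₂ = 4.067/EI and f₁₂ = f₂₁ = 2.033/EI.
Compatibility — zero rotation at each built-in end:
  4.067 M_X + 2.033 M_Y = 1057
  2.033 M_X + 4.067 M_Y = 1460
Solving the pair gives M_X = 107.3 kN·m and M_Y = 305.3 kN·m (hogging).

M_X = 107.3 kN·m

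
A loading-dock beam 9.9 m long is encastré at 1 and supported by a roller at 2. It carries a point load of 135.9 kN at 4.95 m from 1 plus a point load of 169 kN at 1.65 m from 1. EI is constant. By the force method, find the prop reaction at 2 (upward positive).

R_2 = 49.12 kN

Take the reaction at 2 as the redundant and release it; the primary structure is a cantilever fixed at 1.
Primary-structure tip deflection at 2 by superposition:
  point load 135.9 at a = 4.95: Pa²(3L − a)/(6EI) = 13736/EI
  point load 169 at a = 1.65: Pa²(3L − a)/(6EI) = 2151/EI
  δ_0 = 15887/EI
Tip deflection under a unit load at 2: L³/(3EI) = 323.4/EI.
Compatibility at 2: δ_0 − R_2·δ_{22} = 0, so R_2 = 15887/323.4 = 49.12 kN.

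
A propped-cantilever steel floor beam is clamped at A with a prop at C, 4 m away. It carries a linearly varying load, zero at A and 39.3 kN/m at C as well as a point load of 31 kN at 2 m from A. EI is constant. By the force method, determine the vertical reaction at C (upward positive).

R_C = 52.92 kN

Remove the prop at C; the released (primary) structure is a cantilever built in at A.
Downward deflection at the released point C due to the loads:
  triangular load, peak 39.3 at the free end: 11w₀L⁴/(120EI) = 922.2/EI
  point load 31 at a = 2: Pa²(3L − a)/(6EI) = 206.7/EI
  δ_0 = 1129/EI
Flexibility coefficient — unit upward force at C: δ_{CC} = L³/(3EI) = 21.33/EI.
Compatibility at C: δ_0 − R_C·δ_{CC} = 0, so R_C = 1129/21.33 = 52.92 kN.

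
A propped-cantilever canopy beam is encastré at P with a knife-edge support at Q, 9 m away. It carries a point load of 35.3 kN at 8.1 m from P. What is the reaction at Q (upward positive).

R_Q = 30.02 kN

Choose R_Q as the redundant. The primary structure is the cantilever fixed at P.
Deflection at Q on the released cantilever, summing each load's contribution:
  point load 35.3 at a = 8.1: Pa²(3L − a)/(6EI) = 7296/EI
Tip deflection under a unit load at Q: L³/(3EI) = 243/EI.
Compatibility at Q: δ_0 − R_Q·δ_{QQ} = 0, so R_Q = 7296/243 = 30.02 kN.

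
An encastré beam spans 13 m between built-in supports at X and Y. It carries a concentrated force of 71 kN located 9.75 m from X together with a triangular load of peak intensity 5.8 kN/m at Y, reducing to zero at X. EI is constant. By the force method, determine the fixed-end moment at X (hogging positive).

Release both end moments; the primary structure is a simply-supported span XY with redundants M_X and M_Y.
On the primary (simply-supported) span, the end slopes from the loading are:
  at X: point load 71 at a = 9.75: Pab(L + b)/(6LEI) = 468.7/EI
  at Y: point load 71 at a = 9.75: Pab(L + a)/(6LEI) = 656.2/EI
  at X: triangular load, peak 5.8: 7w₀L³/(360EI) = 247.8/EI
  at Y: triangular load, peak 5.8: w₀L³/(45EI) = 283.2/EI
  θ_X0 = 716.5/EI,  θ_Y0 = 939.4/EI
Flexibility coefficients: a unit moment at one end gives L/(3EI) there and L/(6EI) at the far end, so f₁₁ = f₂₂ = 4.333/EI and f₁₂ = f₂₁ = 2.167/EI.
Compatibility — zero rotation at each built-in end:
  4.333 M_X + 2.167 M_Y = 716.5
  2.167 M_X + 4.333 M_Y = 939.4
Solving the pair gives M_X = 75.94 kN·m and M_Y = 178.8 kN·m (hogging).

M_X = 75.94 kN·m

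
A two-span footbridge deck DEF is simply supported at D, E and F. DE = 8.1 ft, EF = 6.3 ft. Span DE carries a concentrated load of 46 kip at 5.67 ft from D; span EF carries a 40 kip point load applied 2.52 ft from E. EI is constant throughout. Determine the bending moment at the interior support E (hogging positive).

M_E = 58.58 kip·ft

Take M_E as the redundant. Released structure: two simple spans DE and EF with a hinge at E.
Discontinuity in slope at E on the released structure — sum the simple-span end rotations:
  span DE: point load 46 at a = 5.67: Pab(L + a)/(6LEI) = 179.6/EI
  span EF: point load 40 at a = 2.52: Pab(L + b)/(6LEI) = 101.6/EI
  relative rotation θ_0 = (179.6 + 101.6)/EI = 281.2/EI
A unit hogging moment at E produces rotation L₁/(3EI) + L₂/(3EI) = 4.8/EI.
Slope continuity at E: θ_0 = M_E·4.8/EI, so M_E = 281.2/4.8 = 58.58 kip·ft (hogging).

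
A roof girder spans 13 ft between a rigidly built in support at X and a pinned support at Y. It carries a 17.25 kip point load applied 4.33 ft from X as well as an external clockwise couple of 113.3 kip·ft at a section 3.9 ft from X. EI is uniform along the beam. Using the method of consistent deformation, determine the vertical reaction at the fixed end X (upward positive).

R_X = 8.031 kip

Release the roller at Y. Primary structure: cantilever fixed at X.
Primary-structure tip deflection at Y by superposition:
  point load 17.25 at a = 4.33: Pa²(3L − a)/(6EI) = 1869/EI
  clockwise couple 113.3 at a = 3.9: M₀a(2L − a)/(2EI) = 4883/EI
  δ_0 = 6751/EI
Tip deflection under a unit load at Y: L³/(3EI) = 732.3/EI.
Compatibility at Y: δ_0 − R_Y·δ_{YY} = 0, so R_Y = 6751/732.3 = 9.219 kip.
Vertical equilibrium: R_X = ΣP − R_Y = 17.25 − 9.219 = 8.031 kip.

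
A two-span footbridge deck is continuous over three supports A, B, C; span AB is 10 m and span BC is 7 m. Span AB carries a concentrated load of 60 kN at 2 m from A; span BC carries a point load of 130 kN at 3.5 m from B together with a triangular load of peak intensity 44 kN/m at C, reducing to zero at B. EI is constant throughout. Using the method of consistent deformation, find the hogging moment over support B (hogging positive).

Insert a hinge at B; M_B is the redundant, and each span becomes simply supported.
End slopes at the hinge B, treating each span as simply supported:
  span AB: point load 60 at a = 2: Pab(L + a)/(6LEI) = 192/EI
  span BC: point load 130 at a = 3.5: Pab(L + b)/(6LEI) = 398.1/EI
  span BC: triangular load, peak 44: 7w₀L³/(360EI) = 293.5/EI
  relative rotation θ_0 = (192 + 691.6)/EI = 883.6/EI
A unit hogging moment at B produces rotation L₁/(3EI) + L₂/(3EI) = 5.667/EI.
Compatibility: M_B·(L₁+L₂)/(3EI) = θ_0, giving M_B = 155.9 kN·m (hogging).

M_B = 155.9 kN·m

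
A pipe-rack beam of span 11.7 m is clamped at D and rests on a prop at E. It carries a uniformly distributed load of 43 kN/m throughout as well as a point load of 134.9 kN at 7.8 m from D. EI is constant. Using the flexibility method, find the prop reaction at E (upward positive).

Release the roller at E. Primary structure: cantilever fixed at D.
Downward deflection at the released point E due to the loads:
  UDL 43: wL⁴/(8EI) = 100721/EI
  point load 134.9 at a = 7.8: Pa²(3L − a)/(6EI) = 37343/EI
  δ_0 = 138065/EI
Tip deflection under a unit load at E: L³/(3EI) = 533.9/EI.
The prop prevents deflection at E: R_E = δ_0/δ_{EE} = 138065/533.9 = 258.6 kN.

R_E = 258.6 kN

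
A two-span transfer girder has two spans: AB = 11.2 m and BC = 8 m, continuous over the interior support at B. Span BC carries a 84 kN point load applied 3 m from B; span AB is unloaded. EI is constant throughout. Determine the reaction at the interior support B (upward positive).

Release continuity at B by inserting a hinge; the redundant is the internal moment M_B. The primary structure is two simply-supported spans AB and BC.
Discontinuity in slope at B on the released structure — sum the simple-span end rotations:
  span BC: point load 84 at a = 3: Pab(L + b)/(6LEI) = 341.2/EI
  relative rotation θ_0 = (0 + 341.2)/EI = 341.2/EI
A unit hogging moment at B produces rotation L₁/(3EI) + L₂/(3EI) = 6.4/EI.
Compatibility: M_B·(L₁+L₂)/(3EI) = θ_0, giving M_B = 53.32 kN·m (hogging).
Span AB, ΣM about A with M_B applied at B: R_B^{AB}·11.2 = 0 + 53.32, so R_B^{AB} = 4.761 kN and R_A = 0 − 4.761 = -4.761 kN.
Span BC, ΣM about C: R_B^{BC}·8 = 420 + 53.32, so R_B^{BC} = 59.17 kN and R_C = 84 − 59.17 = 24.83 kN.
R_B = 4.761 + 59.17 = 63.93 kN.

R_B = 63.93 kN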